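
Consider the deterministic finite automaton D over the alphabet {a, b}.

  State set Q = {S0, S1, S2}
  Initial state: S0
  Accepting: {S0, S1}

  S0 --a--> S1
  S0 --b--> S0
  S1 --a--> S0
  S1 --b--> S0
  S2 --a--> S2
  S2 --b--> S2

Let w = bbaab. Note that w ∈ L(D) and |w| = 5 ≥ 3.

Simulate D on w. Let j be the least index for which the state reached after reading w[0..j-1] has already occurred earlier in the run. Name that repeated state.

S0

State sequence: S0 -b-> S0 -b-> S0 -a-> S1 -a-> S0 -b-> S0
First repeat at step 1: S0 was already visited.

The earliest repeat is at step j = 1: D is in S0, which it already visited at step i = 0.
Since D has 3 states, any run of length ≥ 3 visits 3+1 states, so by pigeonhole some state repeats within the first 3 steps — that repeat gives the pumpable loop.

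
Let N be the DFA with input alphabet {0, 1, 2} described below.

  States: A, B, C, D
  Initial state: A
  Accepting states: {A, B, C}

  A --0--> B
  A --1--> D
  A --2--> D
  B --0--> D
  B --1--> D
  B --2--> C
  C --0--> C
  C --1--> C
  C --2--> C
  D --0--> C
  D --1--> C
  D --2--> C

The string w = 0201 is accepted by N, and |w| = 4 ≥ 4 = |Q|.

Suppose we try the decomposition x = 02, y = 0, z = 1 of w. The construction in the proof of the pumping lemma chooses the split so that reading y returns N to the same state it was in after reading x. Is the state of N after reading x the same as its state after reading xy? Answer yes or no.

yes

Run of N on the first 3 characters of w = 0 2 0:
  step 0: A  (start)
  step 1: B  (read 0: A→B)
  step 2: C  (read 2: B→C)
  step 3: C  (read 0: C→C)

After x (step 2): C. After xy (step 3): C.
They match, so y = 0 drives N around a cycle from C back to itself; pumping y any number of times keeps N in C before reading z, and xyⁱz ∈ L(N) for every i ≥ 0.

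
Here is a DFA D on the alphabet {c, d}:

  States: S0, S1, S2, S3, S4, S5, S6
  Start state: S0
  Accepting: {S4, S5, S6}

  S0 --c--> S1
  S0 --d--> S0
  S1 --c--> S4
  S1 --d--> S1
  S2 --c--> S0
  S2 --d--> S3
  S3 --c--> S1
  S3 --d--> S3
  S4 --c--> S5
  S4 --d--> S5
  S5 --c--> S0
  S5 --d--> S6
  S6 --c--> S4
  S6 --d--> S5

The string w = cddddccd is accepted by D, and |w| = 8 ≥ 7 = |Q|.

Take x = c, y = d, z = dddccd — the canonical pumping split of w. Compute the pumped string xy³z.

xy^3z = c·d·d·d·dddccd = cddddddccd.
Reading y = d takes D from S1 back to S1, so after x·y·y·y the machine is still in S1, and z then leads to the accepting state S6. Hence cddddddccd ∈ L(D).

cddddddccd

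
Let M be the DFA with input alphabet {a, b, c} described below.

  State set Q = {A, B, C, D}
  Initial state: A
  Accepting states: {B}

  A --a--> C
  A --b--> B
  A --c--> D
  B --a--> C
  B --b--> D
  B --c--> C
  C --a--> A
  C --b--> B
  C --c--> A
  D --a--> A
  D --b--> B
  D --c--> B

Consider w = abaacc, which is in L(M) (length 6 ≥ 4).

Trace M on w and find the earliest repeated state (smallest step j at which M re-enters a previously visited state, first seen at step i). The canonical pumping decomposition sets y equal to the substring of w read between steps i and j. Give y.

State sequence: A -a-> C -b-> B -a-> C -a-> A -c-> D -c-> B
First repeat at step 3: C was already visited.

So i = 1, j = 3, giving x = w[0:1] = a, y = w[1:3] = ba, z = w[3:6] = acc.
Check: |xy| = 3 ≤ 4 and |y| = 2 ≥ 1. Reading y takes M from C back to C, so every xyⁱz is accepted.

ba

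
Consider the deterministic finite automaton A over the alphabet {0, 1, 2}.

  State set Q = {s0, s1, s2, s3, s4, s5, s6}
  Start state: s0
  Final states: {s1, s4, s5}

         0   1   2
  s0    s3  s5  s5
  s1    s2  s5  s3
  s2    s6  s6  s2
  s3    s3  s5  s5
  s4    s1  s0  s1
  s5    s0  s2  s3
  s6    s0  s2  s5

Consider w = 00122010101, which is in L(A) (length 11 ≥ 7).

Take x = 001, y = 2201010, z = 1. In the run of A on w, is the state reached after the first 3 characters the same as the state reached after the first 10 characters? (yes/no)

no

State sequence: s0 -0-> s3 -0-> s3 -1-> s5 -2-> s3 -2-> s5 -0-> s0 -1-> s5 -0-> s0 -1-> s5 -0-> s0

After x (step 3): s5. After xy (step 10): s0.
They differ (s5 ≠ s0), so y is not a cycle from the state after x; this split is not the one the pumping-lemma construction produces, and pumping y need not keep the string in L(A).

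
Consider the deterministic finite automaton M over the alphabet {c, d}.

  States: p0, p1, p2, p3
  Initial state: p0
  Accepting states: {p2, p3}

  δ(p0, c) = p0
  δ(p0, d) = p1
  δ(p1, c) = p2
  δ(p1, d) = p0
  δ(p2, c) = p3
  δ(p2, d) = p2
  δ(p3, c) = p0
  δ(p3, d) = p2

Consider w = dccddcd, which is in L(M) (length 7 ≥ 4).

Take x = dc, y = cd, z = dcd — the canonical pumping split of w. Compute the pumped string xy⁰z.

dcdcd

xy⁰z = xz = dc·dcd = dcdcd.
Reading y = cd takes M from p2 back to p2, so after x the machine is still in p2, and z then leads to the accepting state p2. Hence dcdcd ∈ L(M).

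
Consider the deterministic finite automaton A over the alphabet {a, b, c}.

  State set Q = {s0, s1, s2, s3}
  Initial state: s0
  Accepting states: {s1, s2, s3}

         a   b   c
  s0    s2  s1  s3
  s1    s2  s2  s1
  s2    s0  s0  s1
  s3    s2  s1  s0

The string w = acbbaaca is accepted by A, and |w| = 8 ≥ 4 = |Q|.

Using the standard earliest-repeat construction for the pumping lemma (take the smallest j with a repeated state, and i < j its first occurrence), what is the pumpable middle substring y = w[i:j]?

cb

Run of A on w = a c b b a a c a:
  step 0: s0  (start)
  step 1: s2  (read a: s0→s2)
  step 2: s1  (read c: s2→s1)
  step 3: s2  (read b: s1→s2)   ← first repeat (s2 seen earlier)
  step 4: s0  (read b: s2→s0)
  step 5: s2  (read a: s0→s2)
  step 6: s0  (read a: s2→s0)
  step 7: s3  (read c: s0→s3)
  step 8: s2  (read a: s3→s2)

So i = 1, j = 3, giving x = w[0:1] = a, y = w[1:3] = cb, z = w[3:8] = baaca.
Check: |xy| = 3 ≤ 4 and |y| = 2 ≥ 1. Reading y takes A from s2 back to s2, so every xyⁱz is accepted.
The DFA has 4 states, so the proof of the pumping lemma guarantees a repeated state among the first 4+1 visited; the segment between the two visits is the pumpable y.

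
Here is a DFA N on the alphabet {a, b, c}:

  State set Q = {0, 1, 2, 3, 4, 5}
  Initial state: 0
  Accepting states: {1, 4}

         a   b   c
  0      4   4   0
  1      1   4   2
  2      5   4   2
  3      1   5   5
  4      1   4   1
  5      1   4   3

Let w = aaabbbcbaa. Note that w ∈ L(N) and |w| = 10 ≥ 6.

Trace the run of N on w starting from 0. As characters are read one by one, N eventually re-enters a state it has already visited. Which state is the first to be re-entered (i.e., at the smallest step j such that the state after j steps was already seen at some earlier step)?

1

Run of N on w = a a a b b b c b a a:
  step 0: 0  (start)
  step 1: 4  (read a: 0→4)
  step 2: 1  (read a: 4→1)
  step 3: 1  (read a: 1→1)   ← first repeat (1 seen earlier)
  step 4: 4  (read b: 1→4)
  step 5: 4  (read b: 4→4)
  step 6: 4  (read b: 4→4)
  step 7: 1  (read c: 4→1)
  step 8: 4  (read b: 1→4)
  step 9: 1  (read a: 4→1)
  step 10: 1  (read a: 1→1)

The earliest repeat is at step j = 3: N is in 1, which it already visited at step i = 2.
The DFA has 6 states, so the proof of the pumping lemma guarantees a repeated state among the first 6+1 visited; the segment between the two visits is the pumpable y.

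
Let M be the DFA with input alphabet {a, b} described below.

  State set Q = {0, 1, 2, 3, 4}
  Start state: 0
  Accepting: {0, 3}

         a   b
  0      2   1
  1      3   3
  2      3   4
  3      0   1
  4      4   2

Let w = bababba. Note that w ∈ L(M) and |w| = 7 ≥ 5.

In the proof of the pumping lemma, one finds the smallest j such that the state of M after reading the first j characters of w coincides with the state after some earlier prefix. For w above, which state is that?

State sequence: 0 -b-> 1 -a-> 3 -b-> 1 -a-> 3 -b-> 1 -b-> 3 -a-> 0
First repeat at step 3: 1 was already visited.

The earliest repeat is at step j = 3: M is in 1, which it already visited at step i = 1.

1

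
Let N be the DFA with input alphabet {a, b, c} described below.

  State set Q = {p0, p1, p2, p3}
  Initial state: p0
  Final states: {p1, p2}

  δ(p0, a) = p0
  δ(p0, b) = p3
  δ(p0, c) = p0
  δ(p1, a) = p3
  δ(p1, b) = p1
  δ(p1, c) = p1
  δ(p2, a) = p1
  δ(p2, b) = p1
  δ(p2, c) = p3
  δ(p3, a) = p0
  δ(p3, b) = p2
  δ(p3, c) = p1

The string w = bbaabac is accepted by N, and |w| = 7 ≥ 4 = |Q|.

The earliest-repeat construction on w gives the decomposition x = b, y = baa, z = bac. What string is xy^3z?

bbaabaabaabac

xy^3z = b·baa·baa·baa·bac = bbaabaabaabac.
Reading y = baa takes N from p3 back to p3, so after x·y·y·y the machine is still in p3, and z then leads to the accepting state p1. Hence bbaabaabaabac ∈ L(N).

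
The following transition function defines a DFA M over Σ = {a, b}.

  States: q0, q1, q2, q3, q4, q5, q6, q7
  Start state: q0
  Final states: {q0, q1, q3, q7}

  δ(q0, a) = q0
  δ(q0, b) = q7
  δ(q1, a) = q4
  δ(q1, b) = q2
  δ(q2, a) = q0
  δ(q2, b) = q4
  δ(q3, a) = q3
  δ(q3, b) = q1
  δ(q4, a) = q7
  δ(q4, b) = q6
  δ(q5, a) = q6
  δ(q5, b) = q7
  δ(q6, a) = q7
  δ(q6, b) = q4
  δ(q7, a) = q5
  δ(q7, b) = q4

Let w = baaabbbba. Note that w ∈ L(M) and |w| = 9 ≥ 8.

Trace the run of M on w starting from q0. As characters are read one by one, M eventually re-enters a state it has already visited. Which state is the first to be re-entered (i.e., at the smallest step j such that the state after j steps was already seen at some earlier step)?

State sequence: q0 -b-> q7 -a-> q5 -a-> q6 -a-> q7 -b-> q4 -b-> q6 -b-> q4 -b-> q6 -a-> q7
First repeat at step 4: q7 was already visited.

The earliest repeat is at step j = 4: M is in q7, which it already visited at step i = 1.
With |Q| = 8, pigeonhole forces a state repeat no later than step 8; the substring read between the first and second visits to that state can be pumped.

q7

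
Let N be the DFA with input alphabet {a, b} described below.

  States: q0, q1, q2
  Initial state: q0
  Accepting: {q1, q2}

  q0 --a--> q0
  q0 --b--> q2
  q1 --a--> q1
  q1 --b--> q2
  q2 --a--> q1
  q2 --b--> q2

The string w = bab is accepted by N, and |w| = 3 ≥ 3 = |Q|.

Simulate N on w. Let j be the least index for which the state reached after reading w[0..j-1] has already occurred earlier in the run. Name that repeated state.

Run of N on w = b a b:
  step 0: q0  (start)
  step 1: q2  (read b: q0→q2)
  step 2: q1  (read a: q2→q1)
  step 3: q2  (read b: q1→q2)   ← first repeat (q2 seen earlier)

The earliest repeat is at step j = 3: N is in q2, which it already visited at step i = 1.

q2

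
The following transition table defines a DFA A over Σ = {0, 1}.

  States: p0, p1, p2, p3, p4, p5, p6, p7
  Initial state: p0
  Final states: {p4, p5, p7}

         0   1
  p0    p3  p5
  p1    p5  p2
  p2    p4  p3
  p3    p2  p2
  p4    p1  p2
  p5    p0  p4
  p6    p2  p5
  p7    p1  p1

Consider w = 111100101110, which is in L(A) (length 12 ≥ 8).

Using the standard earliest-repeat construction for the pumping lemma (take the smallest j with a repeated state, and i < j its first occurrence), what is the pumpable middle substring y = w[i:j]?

10

State sequence: p0 -1-> p5 -1-> p4 -1-> p2 -1-> p3 -0-> p2 -0-> p4 -1-> p2 -0-> p4 -1-> p2 -1-> p3 -1-> p2 -0-> p4
First repeat at step 5: p2 was already visited.

So i = 3, j = 5, giving x = w[0:3] = 111, y = w[3:5] = 10, z = w[5:12] = 0101110.
Check: |xy| = 5 ≤ 8 and |y| = 2 ≥ 1. Reading y takes A from p2 back to p2, so every xyⁱz is accepted.
Since A has 8 states, any run of length ≥ 8 visits 8+1 states, so by pigeonhole some state repeats within the first 8 steps — that repeat gives the pumpable loop.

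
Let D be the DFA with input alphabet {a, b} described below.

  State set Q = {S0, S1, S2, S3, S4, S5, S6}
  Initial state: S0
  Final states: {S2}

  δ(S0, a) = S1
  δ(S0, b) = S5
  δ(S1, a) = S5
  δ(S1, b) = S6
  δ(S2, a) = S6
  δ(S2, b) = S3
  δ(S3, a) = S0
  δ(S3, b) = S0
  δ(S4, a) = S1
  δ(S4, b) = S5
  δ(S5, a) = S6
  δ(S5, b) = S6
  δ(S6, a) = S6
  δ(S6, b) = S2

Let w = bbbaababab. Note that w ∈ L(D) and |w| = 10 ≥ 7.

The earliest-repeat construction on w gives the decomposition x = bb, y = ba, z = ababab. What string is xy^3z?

bbbababaababab

xy^3z = bb·ba·ba·ba·ababab = bbbababaababab.
Reading y = ba takes D from S6 back to S6, so after x·y·y·y the machine is still in S6, and z then leads to the accepting state S2. Hence bbbababaababab ∈ L(D).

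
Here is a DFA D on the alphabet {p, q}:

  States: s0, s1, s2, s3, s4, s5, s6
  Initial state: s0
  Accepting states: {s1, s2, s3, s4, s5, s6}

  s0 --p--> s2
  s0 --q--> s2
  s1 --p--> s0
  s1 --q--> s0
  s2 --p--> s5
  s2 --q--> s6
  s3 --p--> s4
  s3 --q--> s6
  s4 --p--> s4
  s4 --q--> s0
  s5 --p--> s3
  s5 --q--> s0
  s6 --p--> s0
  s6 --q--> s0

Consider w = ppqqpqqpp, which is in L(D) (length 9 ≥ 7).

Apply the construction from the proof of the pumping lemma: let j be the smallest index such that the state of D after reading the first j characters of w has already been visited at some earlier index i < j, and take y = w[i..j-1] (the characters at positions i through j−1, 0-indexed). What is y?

Run of D on w = p p q q p q q p p:
  step 0: s0  (start)
  step 1: s2  (read p: s0→s2)
  step 2: s5  (read p: s2→s5)
  step 3: s0  (read q: s5→s0)   ← first repeat (s0 seen earlier)
  step 4: s2  (read q: s0→s2)
  step 5: s5  (read p: s2→s5)
  step 6: s0  (read q: s5→s0)
  step 7: s2  (read q: s0→s2)
  step 8: s5  (read p: s2→s5)
  step 9: s3  (read p: s5→s3)

So i = 0, j = 3, giving x = w[0:0] = ε, y = w[0:3] = ppq, z = w[3:9] = qpqqpp.
Check: |xy| = 3 ≤ 7 and |y| = 3 ≥ 1. Reading y takes D from s0 back to s0, so every xyⁱz is accepted.

ppq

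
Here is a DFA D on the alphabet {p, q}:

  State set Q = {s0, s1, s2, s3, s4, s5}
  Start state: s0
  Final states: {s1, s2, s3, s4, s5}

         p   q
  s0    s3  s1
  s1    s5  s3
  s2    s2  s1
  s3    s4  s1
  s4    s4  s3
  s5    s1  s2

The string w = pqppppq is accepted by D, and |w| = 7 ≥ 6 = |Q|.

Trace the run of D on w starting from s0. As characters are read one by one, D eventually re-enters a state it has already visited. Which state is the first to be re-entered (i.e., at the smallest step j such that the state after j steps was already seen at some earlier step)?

s1

Run of D on w = p q p p p p q:
  step 0: s0  (start)
  step 1: s3  (read p: s0→s3)
  step 2: s1  (read q: s3→s1)
  step 3: s5  (read p: s1→s5)
  step 4: s1  (read p: s5→s1)   ← first repeat (s1 seen earlier)
  step 5: s5  (read p: s1→s5)
  step 6: s1  (read p: s5→s1)
  step 7: s3  (read q: s1→s3)

The earliest repeat is at step j = 4: D is in s1, which it already visited at step i = 2.
The DFA has 6 states, so the proof of the pumping lemma guarantees a repeated state among the first 6+1 visited; the segment between the two visits is the pumpable y.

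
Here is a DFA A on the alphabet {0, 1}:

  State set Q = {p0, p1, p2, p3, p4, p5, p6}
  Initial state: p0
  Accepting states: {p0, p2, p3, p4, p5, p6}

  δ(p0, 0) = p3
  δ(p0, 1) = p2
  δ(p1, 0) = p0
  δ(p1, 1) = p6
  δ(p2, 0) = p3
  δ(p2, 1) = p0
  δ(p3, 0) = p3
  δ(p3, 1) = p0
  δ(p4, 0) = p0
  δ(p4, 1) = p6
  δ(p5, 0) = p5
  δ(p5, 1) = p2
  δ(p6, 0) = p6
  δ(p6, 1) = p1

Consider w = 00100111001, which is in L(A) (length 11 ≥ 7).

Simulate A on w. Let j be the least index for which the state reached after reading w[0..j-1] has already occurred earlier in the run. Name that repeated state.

State sequence: p0 -0-> p3 -0-> p3 -1-> p0 -0-> p3 -0-> p3 -1-> p0 -1-> p2 -1-> p0 -0-> p3 -0-> p3 -1-> p0
First repeat at step 2: p3 was already visited.

The earliest repeat is at step j = 2: A is in p3, which it already visited at step i = 1.
Pumping length from the standard proof: p = 7 (the number of states). The repeated state found above gives |xy| = j ≤ 7 and |y| = j − i ≥ 1.

p3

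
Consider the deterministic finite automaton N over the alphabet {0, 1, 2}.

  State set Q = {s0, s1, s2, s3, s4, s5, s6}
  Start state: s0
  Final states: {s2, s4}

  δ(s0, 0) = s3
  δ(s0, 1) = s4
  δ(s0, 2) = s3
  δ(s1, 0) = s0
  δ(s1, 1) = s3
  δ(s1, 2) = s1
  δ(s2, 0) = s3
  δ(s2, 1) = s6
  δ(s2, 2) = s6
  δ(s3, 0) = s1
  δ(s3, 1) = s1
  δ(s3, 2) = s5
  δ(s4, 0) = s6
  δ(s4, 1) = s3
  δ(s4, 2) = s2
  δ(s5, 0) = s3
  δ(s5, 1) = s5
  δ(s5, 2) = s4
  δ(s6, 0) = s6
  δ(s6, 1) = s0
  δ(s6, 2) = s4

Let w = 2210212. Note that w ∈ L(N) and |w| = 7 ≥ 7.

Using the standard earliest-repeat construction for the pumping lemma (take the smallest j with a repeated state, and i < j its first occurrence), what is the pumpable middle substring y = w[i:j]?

Run of N on w = 2 2 1 0 2 1 2:
  step 0: s0  (start)
  step 1: s3  (read 2: s0→s3)
  step 2: s5  (read 2: s3→s5)
  step 3: s5  (read 1: s5→s5)   ← first repeat (s5 seen earlier)
  step 4: s3  (read 0: s5→s3)
  step 5: s5  (read 2: s3→s5)
  step 6: s5  (read 1: s5→s5)
  step 7: s4  (read 2: s5→s4)

So i = 2, j = 3, giving x = w[0:2] = 22, y = w[2:3] = 1, z = w[3:7] = 0212.
Check: |xy| = 3 ≤ 7 and |y| = 1 ≥ 1. Reading y takes N from s5 back to s5, so every xyⁱz is accepted.
Pumping length from the standard proof: p = 7 (the number of states). The repeated state found above gives |xy| = j ≤ 7 and |y| = j − i ≥ 1.

1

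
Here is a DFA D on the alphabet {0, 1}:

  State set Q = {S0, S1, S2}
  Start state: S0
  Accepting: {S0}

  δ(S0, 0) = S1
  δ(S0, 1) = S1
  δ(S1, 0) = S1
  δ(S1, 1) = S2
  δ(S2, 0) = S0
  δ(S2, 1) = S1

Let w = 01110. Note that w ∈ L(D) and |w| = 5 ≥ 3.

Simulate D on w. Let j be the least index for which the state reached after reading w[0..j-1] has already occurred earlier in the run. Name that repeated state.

S1

State sequence: S0 -0-> S1 -1-> S2 -1-> S1 -1-> S2 -0-> S0
First repeat at step 3: S1 was already visited.

The earliest repeat is at step j = 3: D is in S1, which it already visited at step i = 1.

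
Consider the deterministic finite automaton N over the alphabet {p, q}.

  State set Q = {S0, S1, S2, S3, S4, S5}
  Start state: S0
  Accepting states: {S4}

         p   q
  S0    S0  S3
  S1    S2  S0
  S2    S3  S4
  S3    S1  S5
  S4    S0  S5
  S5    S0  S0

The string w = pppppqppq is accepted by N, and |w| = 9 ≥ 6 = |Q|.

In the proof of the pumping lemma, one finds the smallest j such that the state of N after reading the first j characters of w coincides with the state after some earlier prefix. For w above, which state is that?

State sequence: S0 -p-> S0 -p-> S0 -p-> S0 -p-> S0 -p-> S0 -q-> S3 -p-> S1 -p-> S2 -q-> S4
First repeat at step 1: S0 was already visited.

The earliest repeat is at step j = 1: N is in S0, which it already visited at step i = 0.
The DFA has 6 states, so the proof of the pumping lemma guarantees a repeated state among the first 6+1 visited; the segment between the two visits is the pumpable y.

S0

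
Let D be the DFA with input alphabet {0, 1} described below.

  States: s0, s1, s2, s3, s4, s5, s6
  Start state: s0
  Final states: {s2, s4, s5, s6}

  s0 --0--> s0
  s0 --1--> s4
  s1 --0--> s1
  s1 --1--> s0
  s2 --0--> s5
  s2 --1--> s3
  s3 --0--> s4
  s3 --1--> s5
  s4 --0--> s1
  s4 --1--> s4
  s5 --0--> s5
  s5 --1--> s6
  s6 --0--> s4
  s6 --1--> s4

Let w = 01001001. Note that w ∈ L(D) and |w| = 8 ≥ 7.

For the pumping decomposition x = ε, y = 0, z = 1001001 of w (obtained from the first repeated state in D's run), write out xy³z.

0001001001

xy^3z = ε·0·0·0·1001001 = 0001001001.
Reading y = 0 takes D from s0 back to s0, so after x·y·y·y the machine is still in s0, and z then leads to the accepting state s4. Hence 0001001001 ∈ L(D).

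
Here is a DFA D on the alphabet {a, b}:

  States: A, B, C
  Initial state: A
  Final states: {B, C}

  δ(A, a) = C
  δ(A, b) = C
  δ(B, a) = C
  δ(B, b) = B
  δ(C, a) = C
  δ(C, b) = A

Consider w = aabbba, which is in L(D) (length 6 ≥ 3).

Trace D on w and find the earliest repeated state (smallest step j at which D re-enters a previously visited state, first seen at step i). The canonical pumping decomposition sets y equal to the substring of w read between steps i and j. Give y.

a

Run of D on w = a a b b b a:
  step 0: A  (start)
  step 1: C  (read a: A→C)
  step 2: C  (read a: C→C)   ← first repeat (C seen earlier)
  step 3: A  (read b: C→A)
  step 4: C  (read b: A→C)
  step 5: A  (read b: C→A)
  step 6: C  (read a: A→C)

So i = 1, j = 2, giving x = w[0:1] = a, y = w[1:2] = a, z = w[2:6] = bbba.
Check: |xy| = 2 ≤ 3 and |y| = 1 ≥ 1. Reading y takes D from C back to C, so every xyⁱz is accepted.
With |Q| = 3, pigeonhole forces a state repeat no later than step 3; the substring read between the first and second visits to that state can be pumped.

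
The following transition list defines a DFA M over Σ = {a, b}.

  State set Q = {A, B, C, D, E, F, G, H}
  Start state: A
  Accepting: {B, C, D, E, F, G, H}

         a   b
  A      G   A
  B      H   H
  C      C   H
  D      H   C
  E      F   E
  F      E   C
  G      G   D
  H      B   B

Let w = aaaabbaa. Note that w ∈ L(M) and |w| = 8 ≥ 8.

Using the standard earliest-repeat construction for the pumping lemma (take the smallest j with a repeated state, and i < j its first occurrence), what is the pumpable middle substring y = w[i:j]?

a

Run of M on w = a a a a b b a a:
  step 0: A  (start)
  step 1: G  (read a: A→G)
  step 2: G  (read a: G→G)   ← first repeat (G seen earlier)
  step 3: G  (read a: G→G)
  step 4: G  (read a: G→G)
  step 5: D  (read b: G→D)
  step 6: C  (read b: D→C)
  step 7: C  (read a: C→C)
  step 8: C  (read a: C→C)

So i = 1, j = 2, giving x = w[0:1] = a, y = w[1:2] = a, z = w[2:8] = aabbaa.
Check: |xy| = 2 ≤ 8 and |y| = 1 ≥ 1. Reading y takes M from G back to G, so every xyⁱz is accepted.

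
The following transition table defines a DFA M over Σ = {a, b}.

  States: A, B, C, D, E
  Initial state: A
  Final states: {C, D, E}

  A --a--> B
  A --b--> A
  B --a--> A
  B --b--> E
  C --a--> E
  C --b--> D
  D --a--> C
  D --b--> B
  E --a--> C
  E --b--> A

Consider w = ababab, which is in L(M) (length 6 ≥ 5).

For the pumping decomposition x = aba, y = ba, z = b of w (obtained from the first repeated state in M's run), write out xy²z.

xy^2z = aba·ba·ba·b = abababab.
Reading y = ba takes M from C back to C, so after x·y·y the machine is still in C, and z then leads to the accepting state D. Hence abababab ∈ L(M).

abababab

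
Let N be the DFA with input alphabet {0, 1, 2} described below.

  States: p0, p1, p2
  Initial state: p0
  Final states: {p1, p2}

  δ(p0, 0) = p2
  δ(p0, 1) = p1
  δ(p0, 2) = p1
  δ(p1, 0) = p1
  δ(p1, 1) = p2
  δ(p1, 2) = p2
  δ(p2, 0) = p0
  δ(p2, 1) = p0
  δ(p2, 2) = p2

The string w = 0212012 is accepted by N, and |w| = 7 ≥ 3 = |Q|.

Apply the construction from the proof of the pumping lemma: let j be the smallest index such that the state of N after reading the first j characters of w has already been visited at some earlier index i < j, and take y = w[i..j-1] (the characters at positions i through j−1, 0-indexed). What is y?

2

Run of N on w = 0 2 1 2 0 1 2:
  step 0: p0  (start)
  step 1: p2  (read 0: p0→p2)
  step 2: p2  (read 2: p2→p2)   ← first repeat (p2 seen earlier)
  step 3: p0  (read 1: p2→p0)
  step 4: p1  (read 2: p0→p1)
  step 5: p1  (read 0: p1→p1)
  step 6: p2  (read 1: p1→p2)
  step 7: p2  (read 2: p2→p2)

So i = 1, j = 2, giving x = w[0:1] = 0, y = w[1:2] = 2, z = w[2:7] = 12012.
Check: |xy| = 2 ≤ 3 and |y| = 1 ≥ 1. Reading y takes N from p2 back to p2, so every xyⁱz is accepted.
Since N has 3 states, any run of length ≥ 3 visits 3+1 states, so by pigeonhole some state repeats within the first 3 steps — that repeat gives the pumpable loop.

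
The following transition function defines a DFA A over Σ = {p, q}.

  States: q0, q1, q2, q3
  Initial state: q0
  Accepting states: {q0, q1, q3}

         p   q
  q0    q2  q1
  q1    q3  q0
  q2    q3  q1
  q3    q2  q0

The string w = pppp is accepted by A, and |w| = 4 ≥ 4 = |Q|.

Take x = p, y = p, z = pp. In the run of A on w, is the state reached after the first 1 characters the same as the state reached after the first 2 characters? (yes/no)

no

State sequence: q0 -p-> q2 -p-> q3

After x (step 1): q2. After xy (step 2): q3.
They differ (q2 ≠ q3), so y is not a cycle from the state after x; this split is not the one the pumping-lemma construction produces, and pumping y need not keep the string in L(A).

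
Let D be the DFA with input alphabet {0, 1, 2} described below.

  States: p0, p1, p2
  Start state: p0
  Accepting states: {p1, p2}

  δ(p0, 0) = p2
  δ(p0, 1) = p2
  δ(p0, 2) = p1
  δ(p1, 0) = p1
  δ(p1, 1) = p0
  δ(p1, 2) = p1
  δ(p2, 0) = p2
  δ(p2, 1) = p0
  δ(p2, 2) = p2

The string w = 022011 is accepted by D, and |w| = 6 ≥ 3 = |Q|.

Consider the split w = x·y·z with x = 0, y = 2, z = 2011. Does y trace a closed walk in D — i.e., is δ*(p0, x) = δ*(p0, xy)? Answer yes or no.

yes

State sequence: p0 -0-> p2 -2-> p2

After x (step 1): p2. After xy (step 2): p2.
They match, so y = 2 drives D around a cycle from p2 back to itself; pumping y any number of times keeps D in p2 before reading z, and xyⁱz ∈ L(D) for every i ≥ 0.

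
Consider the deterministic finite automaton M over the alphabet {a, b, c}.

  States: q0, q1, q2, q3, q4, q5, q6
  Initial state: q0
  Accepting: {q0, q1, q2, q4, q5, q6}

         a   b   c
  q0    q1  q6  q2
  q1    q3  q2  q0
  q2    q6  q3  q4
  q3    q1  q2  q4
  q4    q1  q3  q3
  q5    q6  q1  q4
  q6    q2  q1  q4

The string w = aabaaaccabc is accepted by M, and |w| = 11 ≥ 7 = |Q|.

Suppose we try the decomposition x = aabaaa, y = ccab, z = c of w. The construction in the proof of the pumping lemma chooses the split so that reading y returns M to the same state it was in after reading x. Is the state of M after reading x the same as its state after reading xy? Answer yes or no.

no

State sequence: q0 -a-> q1 -a-> q3 -b-> q2 -a-> q6 -a-> q2 -a-> q6 -c-> q4 -c-> q3 -a-> q1 -b-> q2

After x (step 6): q6. After xy (step 10): q2.
They differ (q6 ≠ q2), so y is not a cycle from the state after x; this split is not the one the pumping-lemma construction produces, and pumping y need not keep the string in L(M).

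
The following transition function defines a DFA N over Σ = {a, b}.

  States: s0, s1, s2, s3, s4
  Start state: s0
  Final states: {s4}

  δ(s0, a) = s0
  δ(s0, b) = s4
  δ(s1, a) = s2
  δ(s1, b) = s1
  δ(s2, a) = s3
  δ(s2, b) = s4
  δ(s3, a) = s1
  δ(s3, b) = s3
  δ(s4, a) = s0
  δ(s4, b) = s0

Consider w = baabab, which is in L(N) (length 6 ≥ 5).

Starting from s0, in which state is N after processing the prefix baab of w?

State sequence: s0 -b-> s4 -a-> s0 -a-> s0 -b-> s4

After reading 4 characters, N is in state s4.
(This kind of state-tracing is the core of the pumping-lemma construction: with 5 states, pigeonhole forces a repeat within the first 5 steps.)

s4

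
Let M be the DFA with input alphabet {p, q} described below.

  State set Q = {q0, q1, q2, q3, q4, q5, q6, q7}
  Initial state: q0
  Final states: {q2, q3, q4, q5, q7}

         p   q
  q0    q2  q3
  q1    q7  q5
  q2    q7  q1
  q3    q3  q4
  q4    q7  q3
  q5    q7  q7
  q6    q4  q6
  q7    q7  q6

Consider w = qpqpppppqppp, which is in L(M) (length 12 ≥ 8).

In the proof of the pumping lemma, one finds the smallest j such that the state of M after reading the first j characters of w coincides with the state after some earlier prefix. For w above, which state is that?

q3

Run of M on w = q p q p p p p p q p p p:
  step 0: q0  (start)
  step 1: q3  (read q: q0→q3)
  step 2: q3  (read p: q3→q3)   ← first repeat (q3 seen earlier)
  step 3: q4  (read q: q3→q4)
  step 4: q7  (read p: q4→q7)
  step 5: q7  (read p: q7→q7)
  step 6: q7  (read p: q7→q7)
  step 7: q7  (read p: q7→q7)
  step 8: q7  (read p: q7→q7)
  step 9: q6  (read q: q7→q6)
  step 10: q4  (read p: q6→q4)
  step 11: q7  (read p: q4→q7)
  step 12: q7  (read p: q7→q7)

The earliest repeat is at step j = 2: M is in q3, which it already visited at step i = 1.
The DFA has 8 states, so the proof of the pumping lemma guarantees a repeated state among the first 8+1 visited; the segment between the two visits is the pumpable y.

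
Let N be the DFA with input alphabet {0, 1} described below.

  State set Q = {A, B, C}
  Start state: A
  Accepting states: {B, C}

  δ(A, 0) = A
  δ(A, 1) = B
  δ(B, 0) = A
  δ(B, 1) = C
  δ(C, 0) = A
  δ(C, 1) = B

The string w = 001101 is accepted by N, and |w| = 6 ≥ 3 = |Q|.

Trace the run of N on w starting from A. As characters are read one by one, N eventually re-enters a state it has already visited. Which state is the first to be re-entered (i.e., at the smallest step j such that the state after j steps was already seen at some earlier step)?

A

Run of N on w = 0 0 1 1 0 1:
  step 0: A  (start)
  step 1: A  (read 0: A→A)   ← first repeat (A seen earlier)
  step 2: A  (read 0: A→A)
  step 3: B  (read 1: A→B)
  step 4: C  (read 1: B→C)
  step 5: A  (read 0: C→A)
  step 6: B  (read 1: A→B)

The earliest repeat is at step j = 1: N is in A, which it already visited at step i = 0.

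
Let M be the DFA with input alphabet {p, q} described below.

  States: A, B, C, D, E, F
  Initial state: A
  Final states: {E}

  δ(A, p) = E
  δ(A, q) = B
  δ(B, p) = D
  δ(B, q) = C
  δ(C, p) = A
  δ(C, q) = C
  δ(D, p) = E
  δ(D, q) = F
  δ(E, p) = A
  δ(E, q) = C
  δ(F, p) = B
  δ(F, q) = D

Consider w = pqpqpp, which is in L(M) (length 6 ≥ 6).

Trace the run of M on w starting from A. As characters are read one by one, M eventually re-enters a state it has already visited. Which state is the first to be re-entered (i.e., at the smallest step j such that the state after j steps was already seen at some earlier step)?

A

Run of M on w = p q p q p p:
  step 0: A  (start)
  step 1: E  (read p: A→E)
  step 2: C  (read q: E→C)
  step 3: A  (read p: C→A)   ← first repeat (A seen earlier)
  step 4: B  (read q: A→B)
  step 5: D  (read p: B→D)
  step 6: E  (read p: D→E)

The earliest repeat is at step j = 3: M is in A, which it already visited at step i = 0.
With |Q| = 6, pigeonhole forces a state repeat no later than step 6; the substring read between the first and second visits to that state can be pumped.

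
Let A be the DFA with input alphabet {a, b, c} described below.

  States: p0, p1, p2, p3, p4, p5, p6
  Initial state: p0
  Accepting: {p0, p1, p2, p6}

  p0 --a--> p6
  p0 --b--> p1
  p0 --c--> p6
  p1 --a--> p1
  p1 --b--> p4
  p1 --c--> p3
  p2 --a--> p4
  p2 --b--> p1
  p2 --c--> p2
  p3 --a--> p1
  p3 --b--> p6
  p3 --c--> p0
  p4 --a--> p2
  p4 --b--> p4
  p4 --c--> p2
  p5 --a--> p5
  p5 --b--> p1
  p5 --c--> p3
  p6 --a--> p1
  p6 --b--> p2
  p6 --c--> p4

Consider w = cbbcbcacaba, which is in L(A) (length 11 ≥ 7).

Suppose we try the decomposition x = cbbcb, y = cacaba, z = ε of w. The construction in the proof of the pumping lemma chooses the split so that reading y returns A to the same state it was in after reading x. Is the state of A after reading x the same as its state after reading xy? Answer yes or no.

no

State sequence: p0 -c-> p6 -b-> p2 -b-> p1 -c-> p3 -b-> p6 -c-> p4 -a-> p2 -c-> p2 -a-> p4 -b-> p4 -a-> p2

After x (step 5): p6. After xy (step 11): p2.
They differ (p6 ≠ p2), so y is not a cycle from the state after x; this split is not the one the pumping-lemma construction produces, and pumping y need not keep the string in L(A).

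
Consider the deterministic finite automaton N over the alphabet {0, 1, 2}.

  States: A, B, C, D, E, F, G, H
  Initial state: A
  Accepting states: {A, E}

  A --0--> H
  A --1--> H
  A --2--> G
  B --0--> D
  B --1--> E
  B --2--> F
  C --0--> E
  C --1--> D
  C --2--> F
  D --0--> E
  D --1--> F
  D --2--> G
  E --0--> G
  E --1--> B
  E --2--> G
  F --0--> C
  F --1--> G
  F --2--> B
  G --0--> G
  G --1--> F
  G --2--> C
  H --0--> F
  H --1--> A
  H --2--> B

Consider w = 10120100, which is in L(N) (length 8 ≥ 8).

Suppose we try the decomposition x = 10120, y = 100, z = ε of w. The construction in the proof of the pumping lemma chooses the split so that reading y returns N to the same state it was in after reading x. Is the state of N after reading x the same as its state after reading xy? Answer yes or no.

yes

Run of N on the first 8 characters of w = 1 0 1 2 0 1 0 0:
  step 0: A  (start)
  step 1: H  (read 1: A→H)
  step 2: F  (read 0: H→F)
  step 3: G  (read 1: F→G)
  step 4: C  (read 2: G→C)
  step 5: E  (read 0: C→E)
  step 6: B  (read 1: E→B)
  step 7: D  (read 0: B→D)
  step 8: E  (read 0: D→E)

After x (step 5): E. After xy (step 8): E.
They match, so y = 100 drives N around a cycle from E back to itself; pumping y any number of times keeps N in E before reading z, and xyⁱz ∈ L(N) for every i ≥ 0.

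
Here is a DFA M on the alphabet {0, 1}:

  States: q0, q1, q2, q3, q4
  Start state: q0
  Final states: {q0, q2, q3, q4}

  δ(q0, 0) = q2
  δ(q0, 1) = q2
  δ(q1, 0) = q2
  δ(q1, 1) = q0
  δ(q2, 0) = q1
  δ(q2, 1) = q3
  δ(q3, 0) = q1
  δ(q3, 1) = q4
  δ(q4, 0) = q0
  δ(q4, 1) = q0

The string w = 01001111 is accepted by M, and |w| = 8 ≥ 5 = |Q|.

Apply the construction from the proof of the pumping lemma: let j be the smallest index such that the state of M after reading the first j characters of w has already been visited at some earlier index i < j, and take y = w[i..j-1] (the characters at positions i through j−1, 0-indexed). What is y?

100

State sequence: q0 -0-> q2 -1-> q3 -0-> q1 -0-> q2 -1-> q3 -1-> q4 -1-> q0 -1-> q2
First repeat at step 4: q2 was already visited.

So i = 1, j = 4, giving x = w[0:1] = 0, y = w[1:4] = 100, z = w[4:8] = 1111.
Check: |xy| = 4 ≤ 5 and |y| = 3 ≥ 1. Reading y takes M from q2 back to q2, so every xyⁱz is accepted.
Pumping length from the standard proof: p = 5 (the number of states). The repeated state found above gives |xy| = j ≤ 5 and |y| = j − i ≥ 1.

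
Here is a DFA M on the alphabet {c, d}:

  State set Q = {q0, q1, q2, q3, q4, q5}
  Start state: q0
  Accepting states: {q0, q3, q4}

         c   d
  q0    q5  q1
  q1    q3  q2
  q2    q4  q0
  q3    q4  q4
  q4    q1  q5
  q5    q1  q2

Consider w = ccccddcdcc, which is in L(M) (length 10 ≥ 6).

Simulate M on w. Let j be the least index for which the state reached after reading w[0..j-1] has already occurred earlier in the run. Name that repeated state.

State sequence: q0 -c-> q5 -c-> q1 -c-> q3 -c-> q4 -d-> q5 -d-> q2 -c-> q4 -d-> q5 -c-> q1 -c-> q3
First repeat at step 5: q5 was already visited.

The earliest repeat is at step j = 5: M is in q5, which it already visited at step i = 1.

q5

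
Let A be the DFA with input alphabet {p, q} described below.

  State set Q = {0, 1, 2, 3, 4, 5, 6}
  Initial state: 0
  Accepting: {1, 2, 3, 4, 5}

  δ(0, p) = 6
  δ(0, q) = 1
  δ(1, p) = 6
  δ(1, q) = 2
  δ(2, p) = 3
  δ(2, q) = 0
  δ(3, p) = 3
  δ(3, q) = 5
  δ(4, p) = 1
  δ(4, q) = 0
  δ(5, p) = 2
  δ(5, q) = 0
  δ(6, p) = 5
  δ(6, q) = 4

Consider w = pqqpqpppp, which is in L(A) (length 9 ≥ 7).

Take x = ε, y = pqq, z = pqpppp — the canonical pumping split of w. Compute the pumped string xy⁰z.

pqpppp

xy⁰z = xz = ε·pqpppp = pqpppp.
Reading y = pqq takes A from 0 back to 0, so after x the machine is still in 0, and z then leads to the accepting state 2. Hence pqpppp ∈ L(A).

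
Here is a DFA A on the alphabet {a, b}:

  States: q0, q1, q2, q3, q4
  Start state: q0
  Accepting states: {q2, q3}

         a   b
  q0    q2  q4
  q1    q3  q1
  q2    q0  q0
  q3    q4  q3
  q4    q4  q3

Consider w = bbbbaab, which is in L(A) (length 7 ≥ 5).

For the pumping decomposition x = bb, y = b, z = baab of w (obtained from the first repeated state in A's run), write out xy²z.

bbbbbaab

xy^2z = bb·b·b·baab = bbbbbaab.
Reading y = b takes A from q3 back to q3, so after x·y·y the machine is still in q3, and z then leads to the accepting state q3. Hence bbbbbaab ∈ L(A).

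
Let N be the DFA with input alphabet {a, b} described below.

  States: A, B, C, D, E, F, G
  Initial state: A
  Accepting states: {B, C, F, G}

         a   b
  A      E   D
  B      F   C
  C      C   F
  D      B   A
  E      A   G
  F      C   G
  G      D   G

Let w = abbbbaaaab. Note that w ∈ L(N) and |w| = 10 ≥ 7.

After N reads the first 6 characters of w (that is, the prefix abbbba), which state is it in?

D

State sequence: A -a-> E -b-> G -b-> G -b-> G -b-> G -a-> D

After reading 6 characters, N is in state D.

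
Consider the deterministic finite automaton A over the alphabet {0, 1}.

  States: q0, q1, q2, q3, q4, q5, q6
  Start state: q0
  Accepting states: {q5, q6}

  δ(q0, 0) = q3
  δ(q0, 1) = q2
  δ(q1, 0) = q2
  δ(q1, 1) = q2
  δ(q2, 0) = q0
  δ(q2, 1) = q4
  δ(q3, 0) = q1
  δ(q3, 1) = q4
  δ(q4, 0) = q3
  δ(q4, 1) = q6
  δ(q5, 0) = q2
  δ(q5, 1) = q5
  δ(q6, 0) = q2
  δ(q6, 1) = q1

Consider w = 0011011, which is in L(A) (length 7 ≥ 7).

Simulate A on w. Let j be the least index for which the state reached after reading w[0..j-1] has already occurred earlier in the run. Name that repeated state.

q3

Run of A on w = 0 0 1 1 0 1 1:
  step 0: q0  (start)
  step 1: q3  (read 0: q0→q3)
  step 2: q1  (read 0: q3→q1)
  step 3: q2  (read 1: q1→q2)
  step 4: q4  (read 1: q2→q4)
  step 5: q3  (read 0: q4→q3)   ← first repeat (q3 seen earlier)
  step 6: q4  (read 1: q3→q4)
  step 7: q6  (read 1: q4→q6)

The earliest repeat is at step j = 5: A is in q3, which it already visited at step i = 1.
Pumping length from the standard proof: p = 7 (the number of states). The repeated state found above gives |xy| = j ≤ 7 and |y| = j − i ≥ 1.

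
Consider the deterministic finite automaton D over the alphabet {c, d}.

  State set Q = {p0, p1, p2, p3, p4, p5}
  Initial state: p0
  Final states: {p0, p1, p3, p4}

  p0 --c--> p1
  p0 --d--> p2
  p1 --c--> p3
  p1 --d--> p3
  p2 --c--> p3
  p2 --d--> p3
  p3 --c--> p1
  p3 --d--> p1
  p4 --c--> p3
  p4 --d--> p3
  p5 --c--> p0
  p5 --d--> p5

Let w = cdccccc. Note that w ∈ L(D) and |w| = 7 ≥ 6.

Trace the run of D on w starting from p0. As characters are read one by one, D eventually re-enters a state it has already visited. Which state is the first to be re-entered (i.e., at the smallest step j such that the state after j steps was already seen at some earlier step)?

State sequence: p0 -c-> p1 -d-> p3 -c-> p1 -c-> p3 -c-> p1 -c-> p3 -c-> p1
First repeat at step 3: p1 was already visited.

The earliest repeat is at step j = 3: D is in p1, which it already visited at step i = 1.
With |Q| = 6, pigeonhole forces a state repeat no later than step 6; the substring read between the first and second visits to that state can be pumped.

p1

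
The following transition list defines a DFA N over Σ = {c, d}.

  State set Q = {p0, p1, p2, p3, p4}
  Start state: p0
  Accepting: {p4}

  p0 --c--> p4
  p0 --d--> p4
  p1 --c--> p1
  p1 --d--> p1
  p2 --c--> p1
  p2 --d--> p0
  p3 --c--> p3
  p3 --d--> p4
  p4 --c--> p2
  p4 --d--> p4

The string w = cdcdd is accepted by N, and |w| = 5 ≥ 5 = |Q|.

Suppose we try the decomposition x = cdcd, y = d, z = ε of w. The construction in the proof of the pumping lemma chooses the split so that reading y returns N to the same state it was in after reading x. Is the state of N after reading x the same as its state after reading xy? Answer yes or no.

no

State sequence: p0 -c-> p4 -d-> p4 -c-> p2 -d-> p0 -d-> p4

After x (step 4): p0. After xy (step 5): p4.
They differ (p0 ≠ p4), so y is not a cycle from the state after x; this split is not the one the pumping-lemma construction produces, and pumping y need not keep the string in L(N).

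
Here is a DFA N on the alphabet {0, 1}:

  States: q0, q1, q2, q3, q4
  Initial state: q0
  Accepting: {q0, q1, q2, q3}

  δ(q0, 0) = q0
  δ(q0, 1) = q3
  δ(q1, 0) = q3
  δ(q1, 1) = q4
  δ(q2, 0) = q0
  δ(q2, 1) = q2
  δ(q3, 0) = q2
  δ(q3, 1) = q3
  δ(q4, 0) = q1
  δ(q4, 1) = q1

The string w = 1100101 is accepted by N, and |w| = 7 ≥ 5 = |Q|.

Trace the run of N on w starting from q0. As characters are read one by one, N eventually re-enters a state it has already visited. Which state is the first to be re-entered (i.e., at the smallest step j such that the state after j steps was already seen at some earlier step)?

q3

Run of N on w = 1 1 0 0 1 0 1:
  step 0: q0  (start)
  step 1: q3  (read 1: q0→q3)
  step 2: q3  (read 1: q3→q3)   ← first repeat (q3 seen earlier)
  step 3: q2  (read 0: q3→q2)
  step 4: q0  (read 0: q2→q0)
  step 5: q3  (read 1: q0→q3)
  step 6: q2  (read 0: q3→q2)
  step 7: q2  (read 1: q2→q2)

The earliest repeat is at step j = 2: N is in q3, which it already visited at step i = 1.
The DFA has 5 states, so the proof of the pumping lemma guarantees a repeated state among the first 5+1 visited; the segment between the two visits is the pumpable y.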